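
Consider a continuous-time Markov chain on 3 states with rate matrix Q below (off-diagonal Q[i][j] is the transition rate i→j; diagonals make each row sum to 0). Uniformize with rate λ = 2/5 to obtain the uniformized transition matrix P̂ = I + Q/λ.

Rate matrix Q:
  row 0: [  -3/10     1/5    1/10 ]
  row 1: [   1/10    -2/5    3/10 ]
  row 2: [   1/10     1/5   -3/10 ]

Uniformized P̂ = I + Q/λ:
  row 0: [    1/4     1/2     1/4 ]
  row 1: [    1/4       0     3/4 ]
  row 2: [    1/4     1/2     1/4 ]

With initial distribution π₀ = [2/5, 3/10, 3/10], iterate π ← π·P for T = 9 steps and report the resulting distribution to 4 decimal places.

t=0: π = [0.4000, 0.3000, 0.3000]
t=1: π = [0.2500, 0.3500, 0.4000]
t=2: π = [0.2500, 0.3250, 0.4250]
t=3: π = [0.2500, 0.3375, 0.4125]
t=4: π = [0.2500, 0.3313, 0.4188]
t=5: π = [0.2500, 0.3344, 0.4156]
t=6: π = [0.2500, 0.3328, 0.4172]
t=7: π = [0.2500, 0.3336, 0.4164]
t=8: π = [0.2500, 0.3332, 0.4168]
t=9: π = [0.2500, 0.3334, 0.4166]

π = [0.2500, 0.3334, 0.4166]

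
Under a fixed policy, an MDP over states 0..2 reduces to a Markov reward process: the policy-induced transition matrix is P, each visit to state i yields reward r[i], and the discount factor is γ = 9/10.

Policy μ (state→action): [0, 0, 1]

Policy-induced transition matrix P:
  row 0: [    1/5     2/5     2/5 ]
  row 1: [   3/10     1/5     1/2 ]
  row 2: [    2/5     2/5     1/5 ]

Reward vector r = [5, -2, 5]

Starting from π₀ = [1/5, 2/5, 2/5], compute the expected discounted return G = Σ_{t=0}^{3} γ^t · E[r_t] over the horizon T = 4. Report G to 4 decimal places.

t=0: π = [0.2000, 0.4000, 0.4000], E[r] = 2.2000, γ^t·E[r] = 2.200000, running G = 2.200000
t=1: π = [0.3200, 0.3200, 0.3600], E[r] = 2.7600, γ^t·E[r] = 2.484000, running G = 4.684000
t=2: π = [0.3040, 0.3360, 0.3600], E[r] = 2.6480, γ^t·E[r] = 2.144880, running G = 6.828880
t=3: π = [0.3056, 0.3328, 0.3616], E[r] = 2.6704, γ^t·E[r] = 1.946722, running G = 8.775602

G = 8.7756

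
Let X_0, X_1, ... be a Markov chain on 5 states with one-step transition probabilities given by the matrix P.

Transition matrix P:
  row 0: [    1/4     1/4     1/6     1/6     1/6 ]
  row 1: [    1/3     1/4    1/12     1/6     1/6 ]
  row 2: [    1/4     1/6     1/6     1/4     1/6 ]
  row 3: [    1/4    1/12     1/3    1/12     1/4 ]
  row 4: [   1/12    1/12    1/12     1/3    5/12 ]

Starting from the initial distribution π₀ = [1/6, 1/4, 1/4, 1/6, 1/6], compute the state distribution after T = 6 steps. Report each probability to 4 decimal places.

π = [0.2226, 0.1613, 0.1669, 0.2043, 0.2449]

t=0: π = [0.1667, 0.2500, 0.2500, 0.1667, 0.1667]
t=1: π = [0.2431, 0.1736, 0.1597, 0.2014, 0.2222]
t=2: π = [0.2274, 0.1661, 0.1672, 0.2002, 0.2390]
t=3: π = [0.2240, 0.1629, 0.1663, 0.2038, 0.2431]
t=4: π = [0.2231, 0.1617, 0.1668, 0.2041, 0.2444]
t=5: π = [0.2227, 0.1614, 0.1668, 0.2043, 0.2448]
t=6: π = [0.2226, 0.1613, 0.1669, 0.2043, 0.2449]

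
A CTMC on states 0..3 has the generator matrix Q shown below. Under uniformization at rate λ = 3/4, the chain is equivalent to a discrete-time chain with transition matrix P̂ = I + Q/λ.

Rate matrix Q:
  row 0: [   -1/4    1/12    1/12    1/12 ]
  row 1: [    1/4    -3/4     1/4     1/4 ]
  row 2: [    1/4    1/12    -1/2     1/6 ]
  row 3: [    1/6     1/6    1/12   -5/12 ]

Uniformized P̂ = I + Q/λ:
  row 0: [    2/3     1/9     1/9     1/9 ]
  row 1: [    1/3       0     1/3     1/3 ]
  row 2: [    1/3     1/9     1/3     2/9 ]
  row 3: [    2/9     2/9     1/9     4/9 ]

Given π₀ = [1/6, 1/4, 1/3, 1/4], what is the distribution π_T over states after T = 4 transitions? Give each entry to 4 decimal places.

π = [0.4543, 0.1247, 0.1794, 0.2416]

t=0: π = [0.1667, 0.2500, 0.3333, 0.2500]
t=1: π = [0.3611, 0.1111, 0.2407, 0.2870]
t=2: π = [0.4218, 0.1307, 0.1893, 0.2582]
t=3: π = [0.4452, 0.1253, 0.1822, 0.2473]
t=4: π = [0.4543, 0.1247, 0.1794, 0.2416]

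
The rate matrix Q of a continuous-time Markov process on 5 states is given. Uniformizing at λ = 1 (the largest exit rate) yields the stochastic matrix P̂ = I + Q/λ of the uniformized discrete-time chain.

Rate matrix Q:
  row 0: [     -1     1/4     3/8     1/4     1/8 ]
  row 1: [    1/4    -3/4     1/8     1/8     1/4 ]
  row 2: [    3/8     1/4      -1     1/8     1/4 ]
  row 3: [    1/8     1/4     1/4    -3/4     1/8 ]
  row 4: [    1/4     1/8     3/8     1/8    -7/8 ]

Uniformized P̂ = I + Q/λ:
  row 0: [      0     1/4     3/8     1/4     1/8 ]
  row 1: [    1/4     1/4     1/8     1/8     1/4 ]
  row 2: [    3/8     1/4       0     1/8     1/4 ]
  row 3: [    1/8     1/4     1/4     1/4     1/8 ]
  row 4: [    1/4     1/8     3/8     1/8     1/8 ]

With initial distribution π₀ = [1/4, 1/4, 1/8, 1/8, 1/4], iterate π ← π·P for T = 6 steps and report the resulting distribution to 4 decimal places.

π = [0.2045, 0.2275, 0.2155, 0.1720, 0.1805]

t=0: π = [0.2500, 0.2500, 0.1250, 0.1250, 0.2500]
t=1: π = [0.1875, 0.2188, 0.2500, 0.1719, 0.1719]
t=2: π = [0.2129, 0.2285, 0.2051, 0.1699, 0.1836]
t=3: π = [0.2012, 0.2271, 0.2197, 0.1729, 0.1792]
t=4: π = [0.2056, 0.2276, 0.2142, 0.1718, 0.1808]
t=5: π = [0.2039, 0.2274, 0.2163, 0.1722, 0.1802]
t=6: π = [0.2045, 0.2275, 0.2155, 0.1720, 0.1805]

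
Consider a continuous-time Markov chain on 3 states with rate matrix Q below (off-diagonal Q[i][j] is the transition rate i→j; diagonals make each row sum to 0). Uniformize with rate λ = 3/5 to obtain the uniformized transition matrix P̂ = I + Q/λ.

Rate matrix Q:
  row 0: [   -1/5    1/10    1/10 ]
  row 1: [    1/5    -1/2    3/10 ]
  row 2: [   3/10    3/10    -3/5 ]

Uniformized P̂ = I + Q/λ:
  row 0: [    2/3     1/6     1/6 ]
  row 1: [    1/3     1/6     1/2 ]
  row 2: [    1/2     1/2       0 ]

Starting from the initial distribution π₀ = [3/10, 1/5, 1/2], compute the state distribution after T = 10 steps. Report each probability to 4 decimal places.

π = [0.5526, 0.2368, 0.2106]

t=0: π = [0.3000, 0.2000, 0.5000]
t=1: π = [0.5167, 0.3333, 0.1500]
t=2: π = [0.5306, 0.2167, 0.2528]
t=3: π = [0.5523, 0.2509, 0.1968]
t=4: π = [0.5502, 0.2323, 0.2175]
t=5: π = [0.5530, 0.2392, 0.2078]
t=6: π = [0.5523, 0.2359, 0.2118]
t=7: π = [0.5527, 0.2373, 0.2100]
t=8: π = [0.5526, 0.2367, 0.2107]
t=9: π = [0.5527, 0.2369, 0.2104]
t=10: π = [0.5526, 0.2368, 0.2106]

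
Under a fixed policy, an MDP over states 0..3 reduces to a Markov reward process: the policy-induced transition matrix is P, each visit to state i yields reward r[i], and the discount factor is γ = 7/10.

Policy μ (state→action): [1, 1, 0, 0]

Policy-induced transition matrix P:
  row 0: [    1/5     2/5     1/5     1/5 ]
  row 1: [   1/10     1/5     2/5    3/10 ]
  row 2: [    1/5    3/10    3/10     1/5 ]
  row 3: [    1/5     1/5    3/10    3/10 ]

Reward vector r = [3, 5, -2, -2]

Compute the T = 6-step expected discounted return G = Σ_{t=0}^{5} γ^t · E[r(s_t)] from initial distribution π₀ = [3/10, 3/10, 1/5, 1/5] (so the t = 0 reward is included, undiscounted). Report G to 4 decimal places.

t=0: π = [0.3000, 0.3000, 0.2000, 0.2000], E[r] = 1.6000, γ^t·E[r] = 1.600000, running G = 1.600000
t=1: π = [0.1700, 0.2800, 0.3000, 0.2500], E[r] = 0.8100, γ^t·E[r] = 0.567000, running G = 2.167000
t=2: π = [0.1720, 0.2640, 0.3110, 0.2530], E[r] = 0.7080, γ^t·E[r] = 0.346920, running G = 2.513920
t=3: π = [0.1736, 0.2655, 0.3092, 0.2517], E[r] = 0.7265, γ^t·E[r] = 0.249190, running G = 2.763110
t=4: π = [0.1735, 0.2656, 0.3092, 0.2517], E[r] = 0.7267, γ^t·E[r] = 0.174488, running G = 2.937597
t=5: π = [0.1734, 0.2656, 0.3092, 0.2517], E[r] = 0.7264, γ^t·E[r] = 0.122093, running G = 3.059691

G = 3.0597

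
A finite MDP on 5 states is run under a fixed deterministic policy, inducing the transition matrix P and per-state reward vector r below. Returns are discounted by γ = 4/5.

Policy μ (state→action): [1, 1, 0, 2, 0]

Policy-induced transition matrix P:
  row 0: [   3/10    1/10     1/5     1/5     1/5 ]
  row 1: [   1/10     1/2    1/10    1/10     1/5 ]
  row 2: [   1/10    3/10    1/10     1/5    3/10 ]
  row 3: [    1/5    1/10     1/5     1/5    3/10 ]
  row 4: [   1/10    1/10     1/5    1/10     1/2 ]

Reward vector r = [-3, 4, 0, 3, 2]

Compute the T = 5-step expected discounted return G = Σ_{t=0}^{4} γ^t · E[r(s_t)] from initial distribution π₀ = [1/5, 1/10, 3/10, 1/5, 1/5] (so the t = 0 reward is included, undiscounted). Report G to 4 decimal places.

t=0: π = [0.2000, 0.1000, 0.3000, 0.2000, 0.2000], E[r] = 0.8000, γ^t·E[r] = 0.800000, running G = 0.800000
t=1: π = [0.1600, 0.2000, 0.1600, 0.1700, 0.3100], E[r] = 1.4500, γ^t·E[r] = 1.160000, running G = 1.960000
t=2: π = [0.1490, 0.2120, 0.1640, 0.1490, 0.3260], E[r] = 1.5000, γ^t·E[r] = 0.960000, running G = 2.920000
t=3: π = [0.1447, 0.2176, 0.1624, 0.1462, 0.3291], E[r] = 1.5331, γ^t·E[r] = 0.784947, running G = 3.704947
t=4: π = [0.1436, 0.2195, 0.1620, 0.1453, 0.3296], E[r] = 1.5426, γ^t·E[r] = 0.631837, running G = 4.336784

G = 4.3368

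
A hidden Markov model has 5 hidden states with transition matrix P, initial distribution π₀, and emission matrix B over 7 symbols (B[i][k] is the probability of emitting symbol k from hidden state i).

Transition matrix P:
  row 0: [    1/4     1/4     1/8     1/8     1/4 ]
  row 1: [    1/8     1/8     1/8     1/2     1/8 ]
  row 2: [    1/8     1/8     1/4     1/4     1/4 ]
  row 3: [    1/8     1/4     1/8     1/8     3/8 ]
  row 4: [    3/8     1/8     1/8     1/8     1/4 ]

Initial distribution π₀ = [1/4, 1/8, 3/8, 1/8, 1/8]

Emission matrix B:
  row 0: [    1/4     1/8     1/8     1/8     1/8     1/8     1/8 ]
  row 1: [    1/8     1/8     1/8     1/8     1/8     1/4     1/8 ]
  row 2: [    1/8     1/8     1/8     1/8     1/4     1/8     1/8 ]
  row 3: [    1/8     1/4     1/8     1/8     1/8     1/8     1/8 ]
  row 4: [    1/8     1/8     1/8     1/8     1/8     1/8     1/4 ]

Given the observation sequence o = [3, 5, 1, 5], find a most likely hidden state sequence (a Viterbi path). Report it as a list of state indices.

t=0: δ = [3.125e-02, 1.562e-02, 4.688e-02, 1.562e-02, 1.562e-02]  (obs o_0=3)
t=1: δ = [9.766e-04, 1.953e-03, 1.465e-03, 1.465e-03, 1.465e-03]  ψ = [0, 0, 2, 2, 2]  (obs o_1=5)
t=2: δ = [6.866e-05, 4.578e-05, 4.578e-05, 2.441e-04, 6.866e-05]  ψ = [4, 3, 2, 1, 3]  (obs o_2=1)
t=3: δ = [3.815e-06, 1.526e-05, 3.815e-06, 3.815e-06, 1.144e-05]  ψ = [3, 3, 3, 3, 3]  (obs o_3=5)
backtrack: best end state = 1; path = [0, 1, 3, 1]

path = [0, 1, 3, 1]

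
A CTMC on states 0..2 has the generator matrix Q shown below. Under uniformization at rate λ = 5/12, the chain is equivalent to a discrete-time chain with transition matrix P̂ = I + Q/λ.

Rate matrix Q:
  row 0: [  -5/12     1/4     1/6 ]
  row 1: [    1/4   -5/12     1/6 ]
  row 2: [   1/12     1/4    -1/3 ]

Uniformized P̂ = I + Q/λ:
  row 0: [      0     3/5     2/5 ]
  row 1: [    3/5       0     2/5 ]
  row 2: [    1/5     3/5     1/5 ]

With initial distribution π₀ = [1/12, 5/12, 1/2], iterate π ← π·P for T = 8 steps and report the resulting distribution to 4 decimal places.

π = [0.2910, 0.3757, 0.3333]

t=0: π = [0.0833, 0.4167, 0.5000]
t=1: π = [0.3500, 0.3500, 0.3000]
t=2: π = [0.2700, 0.3900, 0.3400]
t=3: π = [0.3020, 0.3660, 0.3320]
t=4: π = [0.2860, 0.3804, 0.3336]
t=5: π = [0.2950, 0.3718, 0.3333]
t=6: π = [0.2897, 0.3769, 0.3333]
t=7: π = [0.2928, 0.3738, 0.3333]
t=8: π = [0.2910, 0.3757, 0.3333]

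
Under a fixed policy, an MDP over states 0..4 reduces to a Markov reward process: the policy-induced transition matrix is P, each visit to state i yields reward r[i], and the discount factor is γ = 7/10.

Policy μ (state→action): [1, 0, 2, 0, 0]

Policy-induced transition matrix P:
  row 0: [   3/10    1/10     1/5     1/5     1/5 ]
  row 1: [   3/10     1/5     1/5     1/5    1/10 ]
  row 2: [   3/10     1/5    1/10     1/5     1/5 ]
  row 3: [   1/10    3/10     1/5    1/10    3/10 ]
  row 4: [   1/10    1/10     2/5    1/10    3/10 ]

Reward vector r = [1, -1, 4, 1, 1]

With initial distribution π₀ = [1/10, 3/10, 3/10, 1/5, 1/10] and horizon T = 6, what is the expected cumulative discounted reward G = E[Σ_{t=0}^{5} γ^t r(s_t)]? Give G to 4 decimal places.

t=0: π = [0.1000, 0.3000, 0.3000, 0.2000, 0.1000], E[r] = 1.3000, γ^t·E[r] = 1.300000, running G = 1.300000
t=1: π = [0.2400, 0.2000, 0.1900, 0.1700, 0.2000], E[r] = 1.1700, γ^t·E[r] = 0.819000, running G = 2.119000
t=2: π = [0.2260, 0.1730, 0.2210, 0.1630, 0.2170], E[r] = 1.3170, γ^t·E[r] = 0.645330, running G = 2.764330
t=3: π = [0.2240, 0.1720, 0.2213, 0.1620, 0.2207], E[r] = 1.3199, γ^t·E[r] = 0.452726, running G = 3.217056
t=4: π = [0.2235, 0.1717, 0.2220, 0.1617, 0.2211], E[r] = 1.3226, γ^t·E[r] = 0.317549, running G = 3.534605
t=5: π = [0.2234, 0.1717, 0.2220, 0.1617, 0.2211], E[r] = 1.3226, γ^t·E[r] = 0.222289, running G = 3.756894

G = 3.7569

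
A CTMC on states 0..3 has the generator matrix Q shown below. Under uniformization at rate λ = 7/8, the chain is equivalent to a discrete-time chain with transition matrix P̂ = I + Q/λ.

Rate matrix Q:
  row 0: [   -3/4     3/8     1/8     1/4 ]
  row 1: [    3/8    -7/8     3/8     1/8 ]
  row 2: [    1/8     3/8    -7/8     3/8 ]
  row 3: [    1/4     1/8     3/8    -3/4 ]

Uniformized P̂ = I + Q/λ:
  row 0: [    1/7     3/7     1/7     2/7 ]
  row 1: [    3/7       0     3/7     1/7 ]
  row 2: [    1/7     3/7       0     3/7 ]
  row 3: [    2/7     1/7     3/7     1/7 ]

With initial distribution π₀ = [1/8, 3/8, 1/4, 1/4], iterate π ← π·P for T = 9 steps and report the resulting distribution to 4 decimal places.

t=0: π = [0.1250, 0.3750, 0.2500, 0.2500]
t=1: π = [0.2857, 0.1964, 0.2857, 0.2321]
t=2: π = [0.2321, 0.2781, 0.2245, 0.2653]
t=3: π = [0.2602, 0.2336, 0.2660, 0.2402]
t=4: π = [0.2439, 0.2598, 0.2402, 0.2560]
t=5: π = [0.2537, 0.2441, 0.2559, 0.2463]
t=6: π = [0.2478, 0.2536, 0.2464, 0.2522]
t=7: π = [0.2513, 0.2478, 0.2522, 0.2487]
t=8: π = [0.2492, 0.2513, 0.2487, 0.2508]
t=9: π = [0.2505, 0.2492, 0.2508, 0.2495]

π = [0.2505, 0.2492, 0.2508, 0.2495]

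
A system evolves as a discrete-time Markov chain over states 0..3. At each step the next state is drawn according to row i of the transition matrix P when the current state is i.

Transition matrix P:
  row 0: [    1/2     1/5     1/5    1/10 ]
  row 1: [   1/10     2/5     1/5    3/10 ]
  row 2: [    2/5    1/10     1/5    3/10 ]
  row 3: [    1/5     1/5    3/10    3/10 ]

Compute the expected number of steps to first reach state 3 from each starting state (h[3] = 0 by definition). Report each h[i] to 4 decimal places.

First-step conditioning: h[3] = 0; for i ≠ 3, h[i] = 1 + Σ_k P[i][k]·h[k].
  h[0] = 1 + 1/2·h[0] + 1/5·h[1] + 1/5·h[2]
  h[1] = 1 + 1/10·h[0] + 2/5·h[1] + 1/5·h[2]
  h[2] = 1 + 2/5·h[0] + 1/10·h[1] + 1/5·h[2]
Solving the 3×3 linear system over states ≠ 3 gives exactly h = [200/37, 150/37, 165/37, 0] (h[3] = 0 is the target).

h = [5.4054, 4.0541, 4.4595, 0.0000]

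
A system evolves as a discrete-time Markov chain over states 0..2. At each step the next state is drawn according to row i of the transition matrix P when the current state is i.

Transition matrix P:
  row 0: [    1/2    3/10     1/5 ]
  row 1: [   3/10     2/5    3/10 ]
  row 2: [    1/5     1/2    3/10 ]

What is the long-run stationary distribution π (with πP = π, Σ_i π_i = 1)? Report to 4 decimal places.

Balance equations π_j = Σ_i π_i·P[i][j]:
  π_0 = 1/2·π_0 + 3/10·π_1 + 1/5·π_2
  π_1 = 3/10·π_0 + 2/5·π_1 + 1/2·π_2
  normalize: π_0 + π_1 + π_2 = 1
Solving the linear system gives exactly π = [27/79, 31/79, 21/79].

π = [0.3418, 0.3924, 0.2658]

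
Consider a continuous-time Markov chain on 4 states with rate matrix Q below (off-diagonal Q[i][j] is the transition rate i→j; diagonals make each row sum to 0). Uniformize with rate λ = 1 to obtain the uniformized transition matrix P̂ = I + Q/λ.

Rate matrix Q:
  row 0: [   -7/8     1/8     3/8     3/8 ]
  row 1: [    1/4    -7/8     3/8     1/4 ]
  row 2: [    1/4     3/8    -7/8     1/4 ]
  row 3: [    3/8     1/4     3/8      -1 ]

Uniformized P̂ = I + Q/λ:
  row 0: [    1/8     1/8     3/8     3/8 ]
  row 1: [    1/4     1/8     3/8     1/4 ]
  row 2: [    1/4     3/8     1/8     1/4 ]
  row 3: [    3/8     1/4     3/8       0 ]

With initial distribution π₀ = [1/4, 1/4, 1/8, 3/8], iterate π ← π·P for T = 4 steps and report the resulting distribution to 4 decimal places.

t=0: π = [0.2500, 0.2500, 0.1250, 0.3750]
t=1: π = [0.2656, 0.2031, 0.3438, 0.1875]
t=2: π = [0.2402, 0.2344, 0.2891, 0.2363]
t=3: π = [0.2495, 0.2268, 0.3027, 0.2209]
t=4: π = [0.2464, 0.2283, 0.2993, 0.2260]

π = [0.2464, 0.2283, 0.2993, 0.2260]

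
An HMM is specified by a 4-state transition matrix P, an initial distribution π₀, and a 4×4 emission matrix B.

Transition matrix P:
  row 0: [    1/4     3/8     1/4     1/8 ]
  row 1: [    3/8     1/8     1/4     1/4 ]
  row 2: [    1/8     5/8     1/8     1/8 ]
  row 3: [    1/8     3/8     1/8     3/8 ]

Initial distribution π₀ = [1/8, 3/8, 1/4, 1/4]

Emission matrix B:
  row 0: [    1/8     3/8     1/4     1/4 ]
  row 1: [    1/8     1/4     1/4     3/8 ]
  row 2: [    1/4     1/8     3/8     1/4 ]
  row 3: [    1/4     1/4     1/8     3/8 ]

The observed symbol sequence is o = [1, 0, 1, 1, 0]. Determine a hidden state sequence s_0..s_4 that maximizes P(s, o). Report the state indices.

t=0: δ = [4.688e-02, 9.375e-02, 3.125e-02, 6.250e-02]  (obs o_0=1)
t=1: δ = [4.395e-03, 2.930e-03, 5.859e-03, 5.859e-03]  ψ = [1, 3, 1, 1]  (obs o_1=0)
t=2: δ = [4.120e-04, 9.155e-04, 1.373e-04, 5.493e-04]  ψ = [0, 2, 0, 3]  (obs o_2=1)
t=3: δ = [1.287e-04, 5.150e-05, 2.861e-05, 5.722e-05]  ψ = [1, 3, 1, 1]  (obs o_3=1)
t=4: δ = [4.023e-06, 6.035e-06, 8.047e-06, 5.364e-06]  ψ = [0, 0, 0, 3]  (obs o_4=0)
backtrack: best end state = 2; path = [1, 2, 1, 0, 2]

path = [1, 2, 1, 0, 2]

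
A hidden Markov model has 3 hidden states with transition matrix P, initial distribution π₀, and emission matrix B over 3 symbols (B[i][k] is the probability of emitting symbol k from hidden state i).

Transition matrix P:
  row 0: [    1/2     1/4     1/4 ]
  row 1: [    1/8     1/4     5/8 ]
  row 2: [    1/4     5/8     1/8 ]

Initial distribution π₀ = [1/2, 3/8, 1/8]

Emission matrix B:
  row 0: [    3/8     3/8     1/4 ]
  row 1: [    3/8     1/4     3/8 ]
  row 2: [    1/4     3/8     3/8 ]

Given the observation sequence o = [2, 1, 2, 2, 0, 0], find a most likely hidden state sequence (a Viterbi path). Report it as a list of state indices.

t=0: δ = [1.250e-01, 1.406e-01, 4.688e-02]  (obs o_0=2)
t=1: δ = [2.344e-02, 8.789e-03, 3.296e-02]  ψ = [0, 1, 1]  (obs o_1=1)
t=2: δ = [2.930e-03, 7.725e-03, 2.197e-03]  ψ = [0, 2, 0]  (obs o_2=2)
t=3: δ = [3.662e-04, 7.242e-04, 1.810e-03]  ψ = [0, 1, 1]  (obs o_3=2)
t=4: δ = [1.697e-04, 4.243e-04, 1.132e-04]  ψ = [2, 2, 1]  (obs o_4=0)
t=5: δ = [3.183e-05, 3.978e-05, 6.630e-05]  ψ = [0, 1, 1]  (obs o_5=0)
backtrack: best end state = 2; path = [1, 2, 1, 2, 1, 2]

path = [1, 2, 1, 2, 1, 2]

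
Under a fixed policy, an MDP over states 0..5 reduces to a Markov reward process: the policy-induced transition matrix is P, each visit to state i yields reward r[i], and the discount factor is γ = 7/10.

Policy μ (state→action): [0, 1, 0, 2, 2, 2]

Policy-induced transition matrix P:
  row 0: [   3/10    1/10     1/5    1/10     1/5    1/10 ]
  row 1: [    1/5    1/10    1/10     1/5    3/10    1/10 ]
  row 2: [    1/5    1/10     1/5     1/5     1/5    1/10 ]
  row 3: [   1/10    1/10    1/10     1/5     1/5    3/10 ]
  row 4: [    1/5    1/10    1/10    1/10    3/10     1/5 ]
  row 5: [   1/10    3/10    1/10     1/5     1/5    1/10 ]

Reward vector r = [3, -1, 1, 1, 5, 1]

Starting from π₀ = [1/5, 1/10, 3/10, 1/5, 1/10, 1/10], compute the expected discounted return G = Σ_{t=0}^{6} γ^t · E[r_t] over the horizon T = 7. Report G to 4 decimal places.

G = 5.8074

t=0: π = [0.2000, 0.1000, 0.3000, 0.2000, 0.1000, 0.1000], E[r] = 1.6000, γ^t·E[r] = 1.600000, running G = 1.600000
t=1: π = [0.1900, 0.1200, 0.1500, 0.1700, 0.2200, 0.1500], E[r] = 2.0200, γ^t·E[r] = 1.414000, running G = 3.014000
t=2: π = [0.1870, 0.1300, 0.1340, 0.1590, 0.2340, 0.1560], E[r] = 2.0500, γ^t·E[r] = 1.004500, running G = 4.018500
t=3: π = [0.1872, 0.1312, 0.1321, 0.1579, 0.2364, 0.1552], E[r] = 2.0576, γ^t·E[r] = 0.705757, running G = 4.724257
t=4: π = [0.1874, 0.1310, 0.1319, 0.1576, 0.2368, 0.1552], E[r] = 2.0598, γ^t·E[r] = 0.494553, running G = 5.218810
t=5: π = [0.1875, 0.1310, 0.1319, 0.1576, 0.2368, 0.1552], E[r] = 2.0599, γ^t·E[r] = 0.346214, running G = 5.565024
t=6: π = [0.1875, 0.1310, 0.1319, 0.1576, 0.2368, 0.1552], E[r] = 2.0600, γ^t·E[r] = 0.242355, running G = 5.807379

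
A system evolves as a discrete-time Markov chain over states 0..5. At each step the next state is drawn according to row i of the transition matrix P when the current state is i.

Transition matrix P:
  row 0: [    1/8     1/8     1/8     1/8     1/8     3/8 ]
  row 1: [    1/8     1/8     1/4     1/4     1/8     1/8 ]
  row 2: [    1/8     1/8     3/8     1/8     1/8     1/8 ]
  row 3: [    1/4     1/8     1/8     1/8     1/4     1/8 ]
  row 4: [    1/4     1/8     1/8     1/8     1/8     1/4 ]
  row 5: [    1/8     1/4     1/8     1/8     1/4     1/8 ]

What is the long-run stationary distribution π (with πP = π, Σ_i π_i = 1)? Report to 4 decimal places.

π = [0.1637, 0.1483, 0.1914, 0.1435, 0.1663, 0.1867]

Balance equations π_j = Σ_i π_i·P[i][j]:
  π_0 = 1/8·π_0 + 1/8·π_1 + 1/8·π_2 + 1/4·π_3 + 1/4·π_4 + 1/8·π_5
  π_1 = 1/8·π_0 + 1/8·π_1 + 1/8·π_2 + 1/8·π_3 + 1/8·π_4 + 1/4·π_5
  π_2 = 1/8·π_0 + 1/4·π_1 + 3/8·π_2 + 1/8·π_3 + 1/8·π_4 + 1/8·π_5
  π_3 = 1/8·π_0 + 1/4·π_1 + 1/8·π_2 + 1/8·π_3 + 1/8·π_4 + 1/8·π_5
  π_4 = 1/8·π_0 + 1/8·π_1 + 1/8·π_2 + 1/4·π_3 + 1/8·π_4 + 1/4·π_5
  normalize: π_0 + π_1 + π_2 + π_3 + π_4 + π_5 = 1
Solving the linear system gives exactly π = [2628/16051, 2381/16051, 3072/16051, 2304/16051, 2669/16051, 2997/16051].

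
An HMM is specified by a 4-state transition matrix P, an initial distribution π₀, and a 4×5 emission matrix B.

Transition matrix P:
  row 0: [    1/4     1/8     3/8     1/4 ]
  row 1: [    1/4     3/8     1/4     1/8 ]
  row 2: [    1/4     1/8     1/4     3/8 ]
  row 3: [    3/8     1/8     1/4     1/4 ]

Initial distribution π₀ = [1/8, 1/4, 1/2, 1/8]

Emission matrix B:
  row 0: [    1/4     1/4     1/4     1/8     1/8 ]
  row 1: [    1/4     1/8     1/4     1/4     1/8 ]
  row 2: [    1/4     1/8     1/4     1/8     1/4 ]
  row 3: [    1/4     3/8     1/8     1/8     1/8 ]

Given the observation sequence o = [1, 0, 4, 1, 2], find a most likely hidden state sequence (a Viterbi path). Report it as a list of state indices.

t=0: δ = [3.125e-02, 3.125e-02, 6.250e-02, 4.688e-02]  (obs o_0=1)
t=1: δ = [4.395e-03, 2.930e-03, 3.906e-03, 5.859e-03]  ψ = [3, 1, 2, 2]  (obs o_1=0)
t=2: δ = [2.747e-04, 1.373e-04, 4.120e-04, 1.831e-04]  ψ = [3, 1, 0, 2]  (obs o_2=4)
t=3: δ = [2.575e-05, 6.437e-06, 1.287e-05, 5.794e-05]  ψ = [2, 1, 0, 2]  (obs o_3=1)
t=4: δ = [5.431e-06, 1.810e-06, 3.621e-06, 1.810e-06]  ψ = [3, 3, 3, 3]  (obs o_4=2)
backtrack: best end state = 0; path = [3, 0, 2, 3, 0]

path = [3, 0, 2, 3, 0]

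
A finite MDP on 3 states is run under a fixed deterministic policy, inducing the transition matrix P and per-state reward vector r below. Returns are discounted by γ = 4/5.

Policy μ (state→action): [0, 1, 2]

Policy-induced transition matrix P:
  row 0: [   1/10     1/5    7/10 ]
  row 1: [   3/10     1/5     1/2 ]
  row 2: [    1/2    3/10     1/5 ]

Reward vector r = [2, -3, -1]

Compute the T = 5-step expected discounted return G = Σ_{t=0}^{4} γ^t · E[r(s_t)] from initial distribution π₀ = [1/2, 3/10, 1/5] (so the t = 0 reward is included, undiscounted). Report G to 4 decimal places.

t=0: π = [0.5000, 0.3000, 0.2000], E[r] = -0.1000, γ^t·E[r] = -0.100000, running G = -0.100000
t=1: π = [0.2400, 0.2200, 0.5400], E[r] = -0.7200, γ^t·E[r] = -0.576000, running G = -0.676000
t=2: π = [0.3600, 0.2540, 0.3860], E[r] = -0.4280, γ^t·E[r] = -0.273920, running G = -0.949920
t=3: π = [0.3052, 0.2386, 0.4562], E[r] = -0.5616, γ^t·E[r] = -0.287539, running G = -1.237459
t=4: π = [0.3302, 0.2456, 0.4242], E[r] = -0.5006, γ^t·E[r] = -0.205062, running G = -1.442521

G = -1.4425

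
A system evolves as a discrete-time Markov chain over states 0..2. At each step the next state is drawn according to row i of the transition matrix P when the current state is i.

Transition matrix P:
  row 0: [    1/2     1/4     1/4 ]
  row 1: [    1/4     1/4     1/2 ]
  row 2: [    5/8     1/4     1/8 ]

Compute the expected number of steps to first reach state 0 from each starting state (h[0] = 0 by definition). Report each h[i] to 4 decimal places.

First-step conditioning: h[0] = 0; for i ≠ 0, h[i] = 1 + Σ_k P[i][k]·h[k].
  h[1] = 1 + 1/4·h[1] + 1/2·h[2]
  h[2] = 1 + 1/4·h[1] + 1/8·h[2]
Solving the 2×2 linear system over states ≠ 0 gives exactly h = [0, 44/17, 32/17] (h[0] = 0 is the target).

h = [0.0000, 2.5882, 1.8824]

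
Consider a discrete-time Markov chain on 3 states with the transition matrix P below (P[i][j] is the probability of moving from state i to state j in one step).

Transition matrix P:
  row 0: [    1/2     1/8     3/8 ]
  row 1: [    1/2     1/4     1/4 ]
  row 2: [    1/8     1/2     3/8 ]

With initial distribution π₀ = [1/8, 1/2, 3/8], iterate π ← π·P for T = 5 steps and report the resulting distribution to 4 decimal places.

t=0: π = [0.1250, 0.5000, 0.3750]
t=1: π = [0.3594, 0.3281, 0.3125]
t=2: π = [0.3828, 0.2832, 0.3340]
t=3: π = [0.3748, 0.2856, 0.3396]
t=4: π = [0.3727, 0.2881, 0.3393]
t=5: π = [0.3728, 0.2882, 0.3390]

π = [0.3728, 0.2882, 0.3390]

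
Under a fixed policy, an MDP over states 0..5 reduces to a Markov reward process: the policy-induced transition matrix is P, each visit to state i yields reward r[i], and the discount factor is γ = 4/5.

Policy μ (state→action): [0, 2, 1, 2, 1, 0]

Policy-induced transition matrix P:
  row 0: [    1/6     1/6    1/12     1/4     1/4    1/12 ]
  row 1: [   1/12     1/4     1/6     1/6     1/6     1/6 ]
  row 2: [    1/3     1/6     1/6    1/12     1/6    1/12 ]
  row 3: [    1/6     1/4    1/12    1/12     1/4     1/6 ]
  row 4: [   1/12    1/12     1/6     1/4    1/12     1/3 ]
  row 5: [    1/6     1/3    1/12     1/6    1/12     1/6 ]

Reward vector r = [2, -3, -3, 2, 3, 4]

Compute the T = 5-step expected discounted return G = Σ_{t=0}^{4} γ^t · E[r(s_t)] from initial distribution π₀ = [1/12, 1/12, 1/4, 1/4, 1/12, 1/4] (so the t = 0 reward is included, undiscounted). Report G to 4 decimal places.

G = 2.7893

t=0: π = [0.0833, 0.0833, 0.2500, 0.2500, 0.0833, 0.2500], E[r] = 0.9167, γ^t·E[r] = 0.916667, running G = 0.916667
t=1: π = [0.1944, 0.2292, 0.1181, 0.1389, 0.1667, 0.1528], E[r] = 0.7361, γ^t·E[r] = 0.588889, running G = 1.505556
t=2: π = [0.1534, 0.2089, 0.1262, 0.1753, 0.1678, 0.1684], E[r] = 0.8293, γ^t·E[r] = 0.530741, running G = 2.036296
t=3: π = [0.1563, 0.2128, 0.1252, 0.1683, 0.1660, 0.1713], E[r] = 0.8187, γ^t·E[r] = 0.419160, running G = 2.455457
t=4: π = [0.1560, 0.2131, 0.1253, 0.1691, 0.1656, 0.1709], E[r] = 0.8150, γ^t·E[r] = 0.333804, running G = 2.789261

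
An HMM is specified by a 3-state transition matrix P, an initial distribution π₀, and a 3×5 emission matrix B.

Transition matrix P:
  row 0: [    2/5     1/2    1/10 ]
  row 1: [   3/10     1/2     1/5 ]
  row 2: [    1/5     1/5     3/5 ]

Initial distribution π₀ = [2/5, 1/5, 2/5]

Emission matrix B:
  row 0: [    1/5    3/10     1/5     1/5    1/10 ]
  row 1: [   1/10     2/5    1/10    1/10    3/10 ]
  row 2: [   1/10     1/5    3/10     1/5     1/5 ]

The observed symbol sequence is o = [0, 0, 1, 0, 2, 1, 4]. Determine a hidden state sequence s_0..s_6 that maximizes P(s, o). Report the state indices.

t=0: δ = [8.000e-02, 2.000e-02, 4.000e-02]  (obs o_0=0)
t=1: δ = [6.400e-03, 4.000e-03, 2.400e-03]  ψ = [0, 0, 2]  (obs o_1=0)
t=2: δ = [7.680e-04, 1.280e-03, 2.880e-04]  ψ = [0, 0, 2]  (obs o_2=1)
t=3: δ = [7.680e-05, 6.400e-05, 2.560e-05]  ψ = [1, 1, 1]  (obs o_3=0)
t=4: δ = [6.144e-06, 3.840e-06, 4.608e-06]  ψ = [0, 0, 2]  (obs o_4=2)
t=5: δ = [7.373e-07, 1.229e-06, 5.530e-07]  ψ = [0, 0, 2]  (obs o_5=1)
t=6: δ = [3.686e-08, 1.843e-07, 6.636e-08]  ψ = [1, 1, 2]  (obs o_6=4)
backtrack: best end state = 1; path = [0, 0, 1, 0, 0, 1, 1]

path = [0, 0, 1, 0, 0, 1, 1]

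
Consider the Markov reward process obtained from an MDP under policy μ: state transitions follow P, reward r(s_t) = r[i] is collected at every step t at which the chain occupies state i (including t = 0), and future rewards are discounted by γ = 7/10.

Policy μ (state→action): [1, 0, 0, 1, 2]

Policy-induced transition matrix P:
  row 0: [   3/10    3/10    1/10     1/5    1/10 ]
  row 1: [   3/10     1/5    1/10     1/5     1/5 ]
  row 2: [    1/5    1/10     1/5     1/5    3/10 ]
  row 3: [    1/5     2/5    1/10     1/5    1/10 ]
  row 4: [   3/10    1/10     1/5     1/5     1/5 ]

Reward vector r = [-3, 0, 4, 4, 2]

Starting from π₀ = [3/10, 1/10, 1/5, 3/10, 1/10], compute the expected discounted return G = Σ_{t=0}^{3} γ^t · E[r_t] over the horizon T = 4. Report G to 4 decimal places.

G = 2.6315

t=0: π = [0.3000, 0.1000, 0.2000, 0.3000, 0.1000], E[r] = 1.3000, γ^t·E[r] = 1.300000, running G = 1.300000
t=1: π = [0.2500, 0.2600, 0.1300, 0.2000, 0.1600], E[r] = 0.8900, γ^t·E[r] = 0.623000, running G = 1.923000
t=2: π = [0.2670, 0.2360, 0.1290, 0.2000, 0.1680], E[r] = 0.8510, γ^t·E[r] = 0.416990, running G = 2.339990
t=3: π = [0.2671, 0.2370, 0.1297, 0.2000, 0.1662], E[r] = 0.8499, γ^t·E[r] = 0.291516, running G = 2.631506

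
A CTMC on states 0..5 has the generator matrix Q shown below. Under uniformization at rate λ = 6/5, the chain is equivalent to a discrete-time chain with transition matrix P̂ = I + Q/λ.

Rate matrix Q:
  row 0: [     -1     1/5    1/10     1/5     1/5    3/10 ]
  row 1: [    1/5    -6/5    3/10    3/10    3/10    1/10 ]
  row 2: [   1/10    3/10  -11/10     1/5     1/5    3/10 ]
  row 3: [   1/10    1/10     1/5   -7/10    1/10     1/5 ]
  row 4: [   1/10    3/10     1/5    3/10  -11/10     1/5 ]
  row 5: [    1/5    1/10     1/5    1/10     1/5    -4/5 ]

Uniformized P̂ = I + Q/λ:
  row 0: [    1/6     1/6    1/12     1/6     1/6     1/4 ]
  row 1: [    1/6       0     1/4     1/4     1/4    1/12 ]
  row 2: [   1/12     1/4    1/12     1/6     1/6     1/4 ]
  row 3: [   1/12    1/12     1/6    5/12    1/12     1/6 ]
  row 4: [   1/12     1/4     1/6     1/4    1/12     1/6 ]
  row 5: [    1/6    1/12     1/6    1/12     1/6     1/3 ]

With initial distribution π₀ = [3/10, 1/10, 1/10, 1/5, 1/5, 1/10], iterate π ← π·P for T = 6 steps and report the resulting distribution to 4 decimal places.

t=0: π = [0.3000, 0.1000, 0.1000, 0.2000, 0.2000, 0.1000]
t=1: π = [0.1250, 0.1500, 0.1417, 0.2333, 0.1417, 0.2083]
t=2: π = [0.1236, 0.1285, 0.1569, 0.2319, 0.1479, 0.2111]
t=3: π = [0.1219, 0.1337, 0.1540, 0.2301, 0.1457, 0.2145]
t=4: π = [0.1225, 0.1323, 0.1548, 0.2296, 0.1465, 0.2143]
t=5: π = [0.1224, 0.1327, 0.1546, 0.2294, 0.1464, 0.2145]
t=6: π = [0.1225, 0.1326, 0.1546, 0.2294, 0.1464, 0.2144]

π = [0.1225, 0.1326, 0.1546, 0.2294, 0.1464, 0.2144]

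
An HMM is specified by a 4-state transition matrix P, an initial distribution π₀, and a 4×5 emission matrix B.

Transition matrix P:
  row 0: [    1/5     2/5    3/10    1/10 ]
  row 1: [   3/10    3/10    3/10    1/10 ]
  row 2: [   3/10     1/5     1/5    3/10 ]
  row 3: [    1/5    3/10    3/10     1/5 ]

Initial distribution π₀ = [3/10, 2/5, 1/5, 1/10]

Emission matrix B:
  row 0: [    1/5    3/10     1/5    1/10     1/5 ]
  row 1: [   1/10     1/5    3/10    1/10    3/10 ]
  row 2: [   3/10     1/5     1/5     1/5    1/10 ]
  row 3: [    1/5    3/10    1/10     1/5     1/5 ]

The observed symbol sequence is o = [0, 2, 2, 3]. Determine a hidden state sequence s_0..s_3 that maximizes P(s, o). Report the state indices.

path = [0, 1, 1, 2]

t=0: δ = [6.000e-02, 4.000e-02, 6.000e-02, 2.000e-02]  (obs o_0=0)
t=1: δ = [3.600e-03, 7.200e-03, 3.600e-03, 1.800e-03]  ψ = [2, 0, 0, 2]  (obs o_1=2)
t=2: δ = [4.320e-04, 6.480e-04, 4.320e-04, 1.080e-04]  ψ = [1, 1, 1, 2]  (obs o_2=2)
t=3: δ = [1.944e-05, 1.944e-05, 3.888e-05, 2.592e-05]  ψ = [1, 1, 1, 2]  (obs o_3=3)
backtrack: best end state = 2; path = [0, 1, 1, 2]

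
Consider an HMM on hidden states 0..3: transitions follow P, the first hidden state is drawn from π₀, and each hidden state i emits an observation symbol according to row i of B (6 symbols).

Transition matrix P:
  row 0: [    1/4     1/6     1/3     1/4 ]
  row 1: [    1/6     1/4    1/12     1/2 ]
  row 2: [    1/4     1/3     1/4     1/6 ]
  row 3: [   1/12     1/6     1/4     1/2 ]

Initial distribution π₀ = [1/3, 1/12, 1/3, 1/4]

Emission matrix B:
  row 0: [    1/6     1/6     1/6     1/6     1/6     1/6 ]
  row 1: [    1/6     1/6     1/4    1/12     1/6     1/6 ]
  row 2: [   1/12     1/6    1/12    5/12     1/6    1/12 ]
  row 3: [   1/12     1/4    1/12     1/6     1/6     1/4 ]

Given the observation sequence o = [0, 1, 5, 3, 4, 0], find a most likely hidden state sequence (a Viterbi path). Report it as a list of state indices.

t=0: δ = [5.556e-02, 1.389e-02, 2.778e-02, 2.083e-02]  (obs o_0=0)
t=1: δ = [2.315e-03, 1.543e-03, 3.086e-03, 3.472e-03]  ψ = [0, 0, 0, 0]  (obs o_1=1)
t=2: δ = [1.286e-04, 1.715e-04, 7.234e-05, 4.340e-04]  ψ = [2, 2, 3, 3]  (obs o_2=5)
t=3: δ = [6.028e-06, 6.028e-06, 4.521e-05, 3.617e-05]  ψ = [3, 3, 3, 3]  (obs o_3=3)
t=4: δ = [1.884e-06, 2.512e-06, 1.884e-06, 3.014e-06]  ψ = [2, 2, 2, 3]  (obs o_4=4)
t=5: δ = [7.849e-08, 1.047e-07, 6.279e-08, 1.256e-07]  ψ = [0, 1, 3, 3]  (obs o_5=0)
backtrack: best end state = 3; path = [0, 3, 3, 3, 3, 3]

path = [0, 3, 3, 3, 3, 3]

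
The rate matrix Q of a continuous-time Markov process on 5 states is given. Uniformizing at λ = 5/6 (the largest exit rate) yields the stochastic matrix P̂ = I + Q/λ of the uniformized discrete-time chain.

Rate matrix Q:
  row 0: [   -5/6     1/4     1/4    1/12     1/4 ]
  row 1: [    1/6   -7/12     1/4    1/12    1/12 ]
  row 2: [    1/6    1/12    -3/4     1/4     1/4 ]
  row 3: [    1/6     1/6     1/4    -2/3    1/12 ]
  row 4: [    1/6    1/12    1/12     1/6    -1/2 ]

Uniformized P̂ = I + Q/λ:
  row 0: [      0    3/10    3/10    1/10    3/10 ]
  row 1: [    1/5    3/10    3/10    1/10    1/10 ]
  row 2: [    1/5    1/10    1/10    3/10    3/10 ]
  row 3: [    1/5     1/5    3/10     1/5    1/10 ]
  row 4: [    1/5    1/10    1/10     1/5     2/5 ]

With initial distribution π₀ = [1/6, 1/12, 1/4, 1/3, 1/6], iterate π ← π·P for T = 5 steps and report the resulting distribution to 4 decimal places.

t=0: π = [0.1667, 0.0833, 0.2500, 0.3333, 0.1667]
t=1: π = [0.1667, 0.1833, 0.2167, 0.2000, 0.2333]
t=2: π = [0.1667, 0.1900, 0.2100, 0.1867, 0.2467]
t=3: π = [0.1667, 0.1900, 0.2087, 0.1853, 0.2493]
t=4: π = [0.1667, 0.1899, 0.2084, 0.1852, 0.2499]
t=5: π = [0.1667, 0.1898, 0.2083, 0.1852, 0.2500]

π = [0.1667, 0.1898, 0.2083, 0.1852, 0.2500]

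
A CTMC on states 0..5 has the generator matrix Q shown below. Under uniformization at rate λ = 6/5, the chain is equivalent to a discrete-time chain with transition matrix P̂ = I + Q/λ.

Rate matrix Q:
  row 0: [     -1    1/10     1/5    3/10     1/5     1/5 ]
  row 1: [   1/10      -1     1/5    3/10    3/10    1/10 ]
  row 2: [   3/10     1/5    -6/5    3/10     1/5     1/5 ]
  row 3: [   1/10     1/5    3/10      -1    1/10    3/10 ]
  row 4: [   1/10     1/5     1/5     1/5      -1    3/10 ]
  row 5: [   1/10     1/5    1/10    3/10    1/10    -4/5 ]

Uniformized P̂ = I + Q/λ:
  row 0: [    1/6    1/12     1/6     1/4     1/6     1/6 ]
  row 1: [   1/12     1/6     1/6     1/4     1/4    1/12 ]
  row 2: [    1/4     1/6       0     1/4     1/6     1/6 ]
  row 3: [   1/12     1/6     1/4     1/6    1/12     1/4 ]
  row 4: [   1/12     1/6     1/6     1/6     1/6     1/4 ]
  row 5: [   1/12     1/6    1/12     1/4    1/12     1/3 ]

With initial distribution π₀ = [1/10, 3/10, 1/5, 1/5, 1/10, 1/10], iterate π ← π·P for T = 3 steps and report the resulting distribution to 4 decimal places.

t=0: π = [0.1000, 0.3000, 0.2000, 0.2000, 0.1000, 0.1000]
t=1: π = [0.1250, 0.1583, 0.1417, 0.2250, 0.1667, 0.1833]
t=2: π = [0.1174, 0.1563, 0.1465, 0.2174, 0.1458, 0.2167]
t=3: π = [0.1175, 0.1569, 0.1423, 0.2197, 0.1435, 0.2200]

π = [0.1175, 0.1569, 0.1423, 0.2197, 0.1435, 0.2200]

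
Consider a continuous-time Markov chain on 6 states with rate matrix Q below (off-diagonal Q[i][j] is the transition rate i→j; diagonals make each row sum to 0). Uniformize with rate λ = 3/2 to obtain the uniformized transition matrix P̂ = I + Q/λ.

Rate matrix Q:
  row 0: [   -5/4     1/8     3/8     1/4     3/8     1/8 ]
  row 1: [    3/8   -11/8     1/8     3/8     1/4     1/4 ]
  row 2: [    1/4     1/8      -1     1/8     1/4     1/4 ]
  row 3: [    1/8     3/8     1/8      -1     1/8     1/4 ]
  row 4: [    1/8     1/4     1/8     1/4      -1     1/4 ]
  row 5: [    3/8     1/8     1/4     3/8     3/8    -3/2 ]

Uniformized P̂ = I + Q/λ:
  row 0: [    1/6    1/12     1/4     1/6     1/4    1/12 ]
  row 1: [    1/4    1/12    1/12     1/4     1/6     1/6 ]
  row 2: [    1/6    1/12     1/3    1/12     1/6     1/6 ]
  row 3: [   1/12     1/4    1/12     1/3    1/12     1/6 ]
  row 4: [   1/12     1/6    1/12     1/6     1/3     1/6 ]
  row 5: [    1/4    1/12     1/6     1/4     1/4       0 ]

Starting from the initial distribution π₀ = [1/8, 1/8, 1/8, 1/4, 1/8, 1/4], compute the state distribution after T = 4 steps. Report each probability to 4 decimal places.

t=0: π = [0.1250, 0.1250, 0.1250, 0.2500, 0.1250, 0.2500]
t=1: π = [0.1667, 0.1354, 0.1563, 0.2292, 0.1979, 0.1146]
t=2: π = [0.1519, 0.1380, 0.1597, 0.2127, 0.2040, 0.1337]
t=3: π = [0.1546, 0.1358, 0.1597, 0.2114, 0.2067, 0.1317]
t=4: π = [0.1541, 0.1358, 0.1600, 0.2109, 0.2074, 0.1318]

π = [0.1541, 0.1358, 0.1600, 0.2109, 0.2074, 0.1318]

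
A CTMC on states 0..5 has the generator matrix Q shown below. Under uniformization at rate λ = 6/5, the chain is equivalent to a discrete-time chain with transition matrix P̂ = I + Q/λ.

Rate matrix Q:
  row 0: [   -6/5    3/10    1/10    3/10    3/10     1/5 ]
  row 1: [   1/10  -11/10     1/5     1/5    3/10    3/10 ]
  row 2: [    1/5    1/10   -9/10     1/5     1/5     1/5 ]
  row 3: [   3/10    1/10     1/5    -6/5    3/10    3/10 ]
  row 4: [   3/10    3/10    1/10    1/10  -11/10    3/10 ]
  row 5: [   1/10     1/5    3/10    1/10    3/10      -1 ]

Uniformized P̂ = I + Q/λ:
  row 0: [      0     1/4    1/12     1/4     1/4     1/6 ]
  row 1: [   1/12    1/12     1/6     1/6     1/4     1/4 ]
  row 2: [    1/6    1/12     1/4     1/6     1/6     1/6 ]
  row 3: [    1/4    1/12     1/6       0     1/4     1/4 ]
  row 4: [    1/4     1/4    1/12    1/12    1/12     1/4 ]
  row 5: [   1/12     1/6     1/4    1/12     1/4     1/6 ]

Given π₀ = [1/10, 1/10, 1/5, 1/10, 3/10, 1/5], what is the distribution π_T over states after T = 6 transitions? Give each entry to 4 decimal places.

π = [0.1401, 0.1576, 0.1695, 0.1237, 0.2022, 0.2069]

t=0: π = [0.1000, 0.1000, 0.2000, 0.1000, 0.3000, 0.2000]
t=1: π = [0.1583, 0.1667, 0.1667, 0.1167, 0.1833, 0.2083]
t=2: π = [0.1340, 0.1576, 0.1694, 0.1278, 0.2056, 0.2056]
t=3: π = [0.1418, 0.1571, 0.1696, 0.1223, 0.2016, 0.2076]
t=4: π = [0.1396, 0.1579, 0.1695, 0.1240, 0.2023, 0.2067]
t=5: π = [0.1402, 0.1575, 0.1695, 0.1236, 0.2022, 0.2070]
t=6: π = [0.1401, 0.1576, 0.1695, 0.1237, 0.2022, 0.2069]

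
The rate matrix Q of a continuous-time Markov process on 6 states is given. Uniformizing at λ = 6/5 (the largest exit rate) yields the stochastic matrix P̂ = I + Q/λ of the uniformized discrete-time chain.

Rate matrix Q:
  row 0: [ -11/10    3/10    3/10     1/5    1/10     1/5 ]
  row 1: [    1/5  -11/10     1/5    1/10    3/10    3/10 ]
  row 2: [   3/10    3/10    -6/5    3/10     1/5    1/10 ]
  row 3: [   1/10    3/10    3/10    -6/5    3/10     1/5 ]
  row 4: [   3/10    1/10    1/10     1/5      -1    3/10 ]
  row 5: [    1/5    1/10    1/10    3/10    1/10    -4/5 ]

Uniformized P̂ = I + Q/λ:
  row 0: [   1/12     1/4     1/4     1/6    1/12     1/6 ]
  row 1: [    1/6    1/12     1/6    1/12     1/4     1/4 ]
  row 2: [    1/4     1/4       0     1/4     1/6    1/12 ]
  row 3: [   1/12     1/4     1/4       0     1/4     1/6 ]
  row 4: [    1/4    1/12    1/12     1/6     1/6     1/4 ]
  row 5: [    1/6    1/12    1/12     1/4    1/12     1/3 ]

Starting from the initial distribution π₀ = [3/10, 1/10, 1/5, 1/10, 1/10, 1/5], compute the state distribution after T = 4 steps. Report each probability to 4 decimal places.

π = [0.1645, 0.1602, 0.1392, 0.1567, 0.1611, 0.2183]

t=0: π = [0.3000, 0.1000, 0.2000, 0.1000, 0.1000, 0.2000]
t=1: π = [0.1583, 0.1833, 0.1417, 0.1750, 0.1417, 0.2000]
t=2: π = [0.1625, 0.1625, 0.1424, 0.1507, 0.1667, 0.2153]
t=3: π = [0.1663, 0.1593, 0.1372, 0.1578, 0.1613, 0.2181]
t=4: π = [0.1645, 0.1602, 0.1392, 0.1567, 0.1611, 0.2183]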